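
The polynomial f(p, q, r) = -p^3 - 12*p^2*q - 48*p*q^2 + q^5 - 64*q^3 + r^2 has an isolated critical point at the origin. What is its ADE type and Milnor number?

Type E_{8}, Milnor number mu = 8.

The Hessian of f at 0 has rank 1. Corank 2; j^3 = -(p + 4*q)^3 is a perfect cube, so E-series; the 5-jet and mu = 8 give E_8.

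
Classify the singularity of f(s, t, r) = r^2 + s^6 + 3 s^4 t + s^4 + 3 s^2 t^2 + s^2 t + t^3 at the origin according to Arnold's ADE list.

D_{4}

The Hessian of f at 0 has rank 1. Corank 2; j^3 = t*(s^2 + t^2) splits into three distinct lines over C (the quadratic factor has nonzero discriminant), so D_4.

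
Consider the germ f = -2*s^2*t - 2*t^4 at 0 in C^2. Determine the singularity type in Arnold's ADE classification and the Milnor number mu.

The Hessian of f at 0 has rank 0. Corank 2; j^3 = -2*s^2*t has shape L^2 M (L != M), so D-series; mu = 5 gives D_5.

Type D_{5}, Milnor number mu = 5.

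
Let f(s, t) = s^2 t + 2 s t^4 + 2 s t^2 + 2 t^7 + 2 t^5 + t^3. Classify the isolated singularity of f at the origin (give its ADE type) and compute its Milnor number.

The Hessian of f at 0 is [[0, 0], [0, 0]] with rank 0, so corank 2. A Groebner basis of the Jacobian ideal J(f) in C{s,t} is {-s^2/6 + s*t^3 - 4*s*t/3 - 7*t^2/6, s*t + t^4 + t^2, s^3 - 3*s*t^2 - 2*t^3, s^2*t + 2*s*t^2 + t^3}; counting standard monomials gives mu = 8. Corank 2; j^3 = t*(s + t)^2 has shape L^2 M (L != M), so D-series; mu = 8 gives D_8.

Type D_{8}, Milnor number mu = 8.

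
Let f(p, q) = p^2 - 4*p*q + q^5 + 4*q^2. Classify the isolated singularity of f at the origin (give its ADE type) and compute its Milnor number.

Type A_4, Milnor number mu = 4.

The Hessian of f at 0 is [[2, -4], [-4, 8]] with rank 1, so corank 1. A Groebner basis of the Jacobian ideal J(f) in C{p,q} is {q^4, p - 2*q}; counting standard monomials gives mu = 4. Corank 1: A-series; mu = 4 gives A_4.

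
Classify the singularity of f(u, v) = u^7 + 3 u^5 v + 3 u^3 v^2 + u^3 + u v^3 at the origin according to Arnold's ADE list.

E_{7}

The Hessian of f at 0 has rank 0. Corank 2; j^3 = u^3 is a perfect cube, so E-series; the 4-jet and mu = 7 give E_7.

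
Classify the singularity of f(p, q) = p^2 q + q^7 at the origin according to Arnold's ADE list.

The Hessian of f at 0 has rank 0. Corank 2; j^3 = p^2*q has shape L^2 M (L != M), so D-series; mu = 8 gives D_8.

D8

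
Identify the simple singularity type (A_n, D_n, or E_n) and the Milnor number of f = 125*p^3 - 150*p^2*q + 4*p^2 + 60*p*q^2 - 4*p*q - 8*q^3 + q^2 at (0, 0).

Type A_2, Milnor number mu = 2.

The Hessian of f at 0 is [[8, -4], [-4, 2]] with rank 1, so corank 1. A Groebner basis of the Jacobian ideal J(f) in C{p,q} is {q^2, p - q/2}; counting standard monomials gives mu = 2. Corank 1: A-series; mu = 2 gives A_2.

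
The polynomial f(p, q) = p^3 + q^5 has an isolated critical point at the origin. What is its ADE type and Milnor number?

The Hessian of f at 0 has rank 0. Corank 2; j^3 = p^3 is a perfect cube, so E-series; the 5-jet and mu = 8 give E_8.

Type E_8, Milnor number mu = 8.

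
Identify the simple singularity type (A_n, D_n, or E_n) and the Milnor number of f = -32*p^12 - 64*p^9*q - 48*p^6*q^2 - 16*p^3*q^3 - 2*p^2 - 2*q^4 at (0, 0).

The Hessian of f at 0 has rank 1. Corank 1: A-series; mu = 3 gives A_3.

Type A_3, Milnor number mu = 3.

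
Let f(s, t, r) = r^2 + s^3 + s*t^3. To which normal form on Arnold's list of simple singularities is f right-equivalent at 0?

E7

The Hessian of f at 0 is [[0, 0, 0], [0, 0, 0], [0, 0, 2]] with rank 1, so corank 2. A Groebner basis of the Jacobian ideal J(f) in C{s,t,r} is {s^3, s*t^2, 3*s^2 + t^3, r}; counting standard monomials gives mu = 7. Corank 2; j^3 = s^3 is a perfect cube, so E-series; the 4-jet and mu = 7 give E_7.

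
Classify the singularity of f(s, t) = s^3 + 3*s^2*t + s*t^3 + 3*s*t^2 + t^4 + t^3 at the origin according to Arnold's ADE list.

E7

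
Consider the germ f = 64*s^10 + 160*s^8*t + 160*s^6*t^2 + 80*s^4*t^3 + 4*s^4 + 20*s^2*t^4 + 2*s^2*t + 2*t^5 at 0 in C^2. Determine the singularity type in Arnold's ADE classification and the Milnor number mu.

Type D_6, Milnor number mu = 6.

The Hessian of f at 0 has rank 0. Corank 2; j^3 = 2*s^2*t has shape L^2 M (L != M), so D-series; mu = 6 gives D_6.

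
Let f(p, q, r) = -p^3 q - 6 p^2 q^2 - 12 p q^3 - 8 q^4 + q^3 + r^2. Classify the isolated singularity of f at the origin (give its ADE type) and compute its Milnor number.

Type E_{7}, Milnor number mu = 7.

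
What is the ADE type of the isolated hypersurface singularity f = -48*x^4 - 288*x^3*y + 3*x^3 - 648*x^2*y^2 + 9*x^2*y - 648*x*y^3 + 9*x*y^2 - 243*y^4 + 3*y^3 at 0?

The Hessian of f at 0 has rank 0. Corank 2; j^3 = 3*(x + y)^3 is a perfect cube, so E-series; the 4-jet and mu = 6 give E_6.

E_{6}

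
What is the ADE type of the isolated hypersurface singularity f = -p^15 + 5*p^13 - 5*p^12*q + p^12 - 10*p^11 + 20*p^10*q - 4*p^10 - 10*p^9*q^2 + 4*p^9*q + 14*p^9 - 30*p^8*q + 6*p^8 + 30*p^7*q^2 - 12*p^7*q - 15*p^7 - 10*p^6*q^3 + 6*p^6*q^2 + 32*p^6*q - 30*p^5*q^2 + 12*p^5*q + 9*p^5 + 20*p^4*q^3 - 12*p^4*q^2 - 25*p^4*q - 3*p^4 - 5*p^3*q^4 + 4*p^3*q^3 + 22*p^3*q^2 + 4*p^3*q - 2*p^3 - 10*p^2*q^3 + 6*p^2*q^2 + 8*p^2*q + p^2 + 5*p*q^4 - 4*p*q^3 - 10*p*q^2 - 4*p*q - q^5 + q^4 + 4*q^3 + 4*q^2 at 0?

The Hessian of f at 0 is [[2, -4], [-4, 8]] with rank 1, so corank 1. A Groebner basis of the Jacobian ideal J(f) in C{p,q} is {-p/18 + q^3 + q^2/18 + q/9, p^2 - 2*p/9 - 34*q^2/9 + 4*q/9, p*q - p/18 - 35*q^2/18 + q/9}; counting standard monomials gives mu = 4. Corank 1: A-series; mu = 4 gives A_4.

A_4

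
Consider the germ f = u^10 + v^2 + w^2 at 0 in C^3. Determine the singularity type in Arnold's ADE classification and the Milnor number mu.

Type A9, Milnor number mu = 9.

The Hessian of f at 0 is [[0, 0, 0], [0, 2, 0], [0, 0, 2]] with rank 2, so corank 1. A Groebner basis of the Jacobian ideal J(f) in C{u,v,w} is {u^9, v, w}; counting standard monomials gives mu = 9. Corank 1: A-series; mu = 9 gives A_9.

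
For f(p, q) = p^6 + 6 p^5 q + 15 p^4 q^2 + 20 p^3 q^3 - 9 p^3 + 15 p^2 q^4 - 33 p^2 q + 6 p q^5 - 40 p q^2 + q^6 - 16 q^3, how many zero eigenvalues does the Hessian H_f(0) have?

2

Hessian at 0 has rank 0.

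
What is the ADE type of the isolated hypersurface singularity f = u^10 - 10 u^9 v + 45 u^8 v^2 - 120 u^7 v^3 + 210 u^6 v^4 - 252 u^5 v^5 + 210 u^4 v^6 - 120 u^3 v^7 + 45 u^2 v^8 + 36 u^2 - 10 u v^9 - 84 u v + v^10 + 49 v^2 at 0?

A_9

The Hessian of f at 0 is [[72, -84], [-84, 98]] with rank 1, so corank 1. A Groebner basis of the Jacobian ideal J(f) in C{u,v} is {v^9, u - 7*v/6}; counting standard monomials gives mu = 9. Corank 1: A-series; mu = 9 gives A_9.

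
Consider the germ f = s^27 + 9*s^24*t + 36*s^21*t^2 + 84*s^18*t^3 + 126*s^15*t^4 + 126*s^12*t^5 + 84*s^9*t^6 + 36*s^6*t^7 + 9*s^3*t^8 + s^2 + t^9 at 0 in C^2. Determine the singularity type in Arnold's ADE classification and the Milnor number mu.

Type A_8, Milnor number mu = 8.

The Hessian of f at 0 has rank 1. Corank 1: A-series; mu = 8 gives A_8.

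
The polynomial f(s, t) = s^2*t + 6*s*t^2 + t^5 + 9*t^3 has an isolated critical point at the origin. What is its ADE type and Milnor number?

Type D_6, Milnor number mu = 6.

The Hessian of f at 0 has rank 0. Corank 2; j^3 = t*(s + 3*t)^2 has shape L^2 M (L != M), so D-series; mu = 6 gives D_6.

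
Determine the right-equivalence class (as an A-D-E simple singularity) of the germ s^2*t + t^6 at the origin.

D_{7}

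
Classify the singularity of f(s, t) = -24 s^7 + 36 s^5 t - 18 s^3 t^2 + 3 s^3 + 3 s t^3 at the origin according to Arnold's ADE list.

E_7

The Hessian of f at 0 has rank 0. Corank 2; j^3 = 3*s^3 is a perfect cube, so E-series; the 4-jet and mu = 7 give E_7.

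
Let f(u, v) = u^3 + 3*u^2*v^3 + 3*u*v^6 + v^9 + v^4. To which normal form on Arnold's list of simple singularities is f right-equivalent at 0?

The Hessian of f at 0 has rank 0. Corank 2; j^3 = u^3 is a perfect cube, so E-series; the 4-jet and mu = 6 give E_6.

E6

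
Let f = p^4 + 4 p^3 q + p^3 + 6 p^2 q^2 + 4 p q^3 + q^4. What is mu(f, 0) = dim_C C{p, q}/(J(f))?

6

The Hessian of f at 0 is [[0, 0], [0, 0]] with rank 0, so corank 2. A Groebner basis of the Jacobian ideal J(f) in C{p,q} is {q^4, p*q^2 + q^3/3, p^2}; counting standard monomials gives mu = 6. Corank 2; j^3 = p^3 is a perfect cube, so E-series; the 4-jet and mu = 6 give E_6.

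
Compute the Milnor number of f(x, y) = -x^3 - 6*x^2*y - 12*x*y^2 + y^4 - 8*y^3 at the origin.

6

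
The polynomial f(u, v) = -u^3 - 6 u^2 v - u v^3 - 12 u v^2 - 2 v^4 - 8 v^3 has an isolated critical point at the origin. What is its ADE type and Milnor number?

The Hessian of f at 0 has rank 0. Corank 2; j^3 = -(u + 2*v)^3 is a perfect cube, so E-series; the 4-jet and mu = 7 give E_7.

Type E_7, Milnor number mu = 7.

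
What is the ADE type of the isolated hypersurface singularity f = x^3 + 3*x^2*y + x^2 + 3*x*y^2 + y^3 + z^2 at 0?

A2

The Hessian of f at 0 is [[2, 0, 0], [0, 0, 0], [0, 0, 2]] with rank 2, so corank 1. A Groebner basis of the Jacobian ideal J(f) in C{x,y,z} is {y^2, x, z}; counting standard monomials gives mu = 2. Corank 1: A-series; mu = 2 gives A_2.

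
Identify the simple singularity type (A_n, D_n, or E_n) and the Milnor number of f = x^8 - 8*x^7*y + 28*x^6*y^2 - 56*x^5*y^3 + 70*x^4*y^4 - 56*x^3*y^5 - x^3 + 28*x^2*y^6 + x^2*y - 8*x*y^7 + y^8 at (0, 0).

Type D_{9}, Milnor number mu = 9.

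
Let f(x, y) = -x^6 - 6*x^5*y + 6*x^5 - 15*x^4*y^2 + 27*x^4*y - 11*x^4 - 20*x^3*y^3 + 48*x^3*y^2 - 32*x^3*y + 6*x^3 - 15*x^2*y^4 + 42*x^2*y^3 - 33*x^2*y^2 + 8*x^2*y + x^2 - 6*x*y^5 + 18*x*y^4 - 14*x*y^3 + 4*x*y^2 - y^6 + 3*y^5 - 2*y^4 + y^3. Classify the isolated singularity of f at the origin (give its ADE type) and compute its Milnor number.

Type A2, Milnor number mu = 2.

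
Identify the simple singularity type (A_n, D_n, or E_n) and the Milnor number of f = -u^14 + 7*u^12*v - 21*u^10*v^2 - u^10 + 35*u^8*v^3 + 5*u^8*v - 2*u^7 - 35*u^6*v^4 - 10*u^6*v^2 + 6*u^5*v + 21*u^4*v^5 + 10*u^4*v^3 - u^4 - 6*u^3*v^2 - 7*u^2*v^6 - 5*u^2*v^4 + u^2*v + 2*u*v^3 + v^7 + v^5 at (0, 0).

The Hessian of f at 0 is [[0, 0], [0, 0]] with rank 0, so corank 2. A Groebner basis of the Jacobian ideal J(f) in C{u,v} is {-u^2 - 7*u*v/2 + v^4 - 7*v^3/2, u^3 + u*v/2 + v^3/2, u^2 + u*v^2 + 7*u*v/2 + 7*v^3/2}; counting standard monomials gives mu = 8. Corank 2; j^3 = u^2*v has shape L^2 M (L != M), so D-series; mu = 8 gives D_8.

Type D8, Milnor number mu = 8.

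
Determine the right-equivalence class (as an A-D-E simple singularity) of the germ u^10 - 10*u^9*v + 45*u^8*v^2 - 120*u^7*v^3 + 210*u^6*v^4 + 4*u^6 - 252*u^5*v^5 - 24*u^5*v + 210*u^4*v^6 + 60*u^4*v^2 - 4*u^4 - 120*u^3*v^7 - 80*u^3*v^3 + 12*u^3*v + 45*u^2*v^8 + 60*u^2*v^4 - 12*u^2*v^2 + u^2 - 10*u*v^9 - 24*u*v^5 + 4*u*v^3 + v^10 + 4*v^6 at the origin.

A_9

The Hessian of f at 0 has rank 1. Corank 1: A-series; mu = 9 gives A_9.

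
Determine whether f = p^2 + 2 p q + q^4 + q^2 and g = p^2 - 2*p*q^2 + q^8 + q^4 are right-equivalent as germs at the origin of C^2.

No.

The Hessian of f at 0 is [[2, 2], [2, 2]] with rank 1, so corank 1. A Groebner basis of the Jacobian ideal J(f) in C{p,q} is {q^3, p + q}; counting standard monomials gives mu = 3. Corank 1: A-series; mu = 3 gives A_3. The Hessian of g at 0 is [[2, 0], [0, 0]] with rank 1, so corank 1. A Groebner basis of the Jacobian ideal J(g) in C{p,q} is {p^4, p^3*q, -p + q^2}; counting standard monomials gives mu = 7. Corank 1: A-series; mu = 7 gives A_7. f is A_3 but g is A_7, hence not right-equivalent.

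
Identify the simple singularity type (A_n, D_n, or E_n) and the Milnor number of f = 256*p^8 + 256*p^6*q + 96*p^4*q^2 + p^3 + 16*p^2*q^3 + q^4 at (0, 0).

The Hessian of f at 0 has rank 0. Corank 2; j^3 = p^3 is a perfect cube, so E-series; the 4-jet and mu = 6 give E_6.

Type E_6, Milnor number mu = 6.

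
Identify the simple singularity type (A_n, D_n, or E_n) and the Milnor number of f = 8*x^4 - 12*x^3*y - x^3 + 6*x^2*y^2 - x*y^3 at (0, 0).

Type E_7, Milnor number mu = 7.

The Hessian of f at 0 has rank 0. Corank 2; j^3 = -x^3 is a perfect cube, so E-series; the 4-jet and mu = 7 give E_7.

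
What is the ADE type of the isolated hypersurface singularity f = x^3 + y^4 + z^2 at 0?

E_{6}

The Hessian of f at 0 has rank 1. Corank 2; j^3 = x^3 is a perfect cube, so E-series; the 4-jet and mu = 6 give E_6.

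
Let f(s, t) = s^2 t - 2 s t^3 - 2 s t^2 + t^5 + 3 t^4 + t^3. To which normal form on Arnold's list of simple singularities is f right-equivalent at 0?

The Hessian of f at 0 is [[0, 0], [0, 0]] with rank 0, so corank 2. A Groebner basis of the Jacobian ideal J(f) in C{s,t} is {s*t^2 - s*t + t^2, -s*t + t^3 + t^2, s^2 + 2*s*t - 3*t^2}; counting standard monomials gives mu = 5. Corank 2; j^3 = t*(s - t)^2 has shape L^2 M (L != M), so D-series; mu = 5 gives D_5.

D_5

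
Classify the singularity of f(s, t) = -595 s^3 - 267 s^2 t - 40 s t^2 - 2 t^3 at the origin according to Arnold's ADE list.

The Hessian of f at 0 has rank 0. Corank 2; j^3 = -(7*s + t)*(85*s^2 + 26*s*t + 2*t^2) splits into three distinct lines over C (the quadratic factor has nonzero discriminant), so D_4.

D_4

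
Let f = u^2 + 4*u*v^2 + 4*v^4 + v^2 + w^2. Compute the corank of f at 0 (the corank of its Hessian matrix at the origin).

Hessian at 0 has rank 3.

0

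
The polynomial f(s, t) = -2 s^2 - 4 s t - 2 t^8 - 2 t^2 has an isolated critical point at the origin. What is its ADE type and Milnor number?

Type A_{7}, Milnor number mu = 7.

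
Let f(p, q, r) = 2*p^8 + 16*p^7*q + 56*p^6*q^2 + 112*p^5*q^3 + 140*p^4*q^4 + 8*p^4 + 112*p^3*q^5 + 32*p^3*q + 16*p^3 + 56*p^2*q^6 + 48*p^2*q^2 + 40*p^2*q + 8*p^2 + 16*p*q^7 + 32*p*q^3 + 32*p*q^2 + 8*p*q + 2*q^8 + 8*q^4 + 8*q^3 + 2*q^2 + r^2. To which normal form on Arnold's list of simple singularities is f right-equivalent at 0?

A_7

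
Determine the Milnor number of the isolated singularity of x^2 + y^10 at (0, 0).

The Hessian of f at 0 has rank 1. Corank 1: A-series; mu = 9 gives A_9.

9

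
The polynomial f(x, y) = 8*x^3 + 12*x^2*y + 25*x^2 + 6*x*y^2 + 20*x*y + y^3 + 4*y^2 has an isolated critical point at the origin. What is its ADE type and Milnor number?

The Hessian of f at 0 is [[50, 20], [20, 8]] with rank 1, so corank 1. A Groebner basis of the Jacobian ideal J(f) in C{x,y} is {y^2, x + 2*y/5}; counting standard monomials gives mu = 2. Corank 1: A-series; mu = 2 gives A_2.

Type A2, Milnor number mu = 2.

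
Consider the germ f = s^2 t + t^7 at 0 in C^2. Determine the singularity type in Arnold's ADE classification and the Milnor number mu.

The Hessian of f at 0 has rank 0. Corank 2; j^3 = s^2*t has shape L^2 M (L != M), so D-series; mu = 8 gives D_8.

Type D8, Milnor number mu = 8.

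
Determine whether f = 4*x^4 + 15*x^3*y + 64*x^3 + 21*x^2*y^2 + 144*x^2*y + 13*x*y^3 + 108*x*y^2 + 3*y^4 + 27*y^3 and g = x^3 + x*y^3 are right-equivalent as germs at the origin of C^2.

Yes.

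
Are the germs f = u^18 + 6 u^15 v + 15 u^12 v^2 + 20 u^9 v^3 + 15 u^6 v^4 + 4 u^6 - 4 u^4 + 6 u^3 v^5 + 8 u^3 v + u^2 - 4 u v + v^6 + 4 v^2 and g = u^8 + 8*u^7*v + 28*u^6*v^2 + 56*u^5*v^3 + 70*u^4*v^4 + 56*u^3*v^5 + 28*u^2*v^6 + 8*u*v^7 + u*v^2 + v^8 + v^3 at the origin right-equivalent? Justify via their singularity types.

No.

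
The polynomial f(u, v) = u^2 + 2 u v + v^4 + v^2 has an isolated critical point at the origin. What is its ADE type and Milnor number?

The Hessian of f at 0 is [[2, 2], [2, 2]] with rank 1, so corank 1. A Groebner basis of the Jacobian ideal J(f) in C{u,v} is {v^3, u + v}; counting standard monomials gives mu = 3. Corank 1: A-series; mu = 3 gives A_3.

Type A_{3}, Milnor number mu = 3.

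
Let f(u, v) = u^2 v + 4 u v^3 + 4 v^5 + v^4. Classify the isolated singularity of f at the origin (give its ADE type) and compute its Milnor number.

Type D_5, Milnor number mu = 5.

The Hessian of f at 0 has rank 0. Corank 2; j^3 = u^2*v has shape L^2 M (L != M), so D-series; mu = 5 gives D_5.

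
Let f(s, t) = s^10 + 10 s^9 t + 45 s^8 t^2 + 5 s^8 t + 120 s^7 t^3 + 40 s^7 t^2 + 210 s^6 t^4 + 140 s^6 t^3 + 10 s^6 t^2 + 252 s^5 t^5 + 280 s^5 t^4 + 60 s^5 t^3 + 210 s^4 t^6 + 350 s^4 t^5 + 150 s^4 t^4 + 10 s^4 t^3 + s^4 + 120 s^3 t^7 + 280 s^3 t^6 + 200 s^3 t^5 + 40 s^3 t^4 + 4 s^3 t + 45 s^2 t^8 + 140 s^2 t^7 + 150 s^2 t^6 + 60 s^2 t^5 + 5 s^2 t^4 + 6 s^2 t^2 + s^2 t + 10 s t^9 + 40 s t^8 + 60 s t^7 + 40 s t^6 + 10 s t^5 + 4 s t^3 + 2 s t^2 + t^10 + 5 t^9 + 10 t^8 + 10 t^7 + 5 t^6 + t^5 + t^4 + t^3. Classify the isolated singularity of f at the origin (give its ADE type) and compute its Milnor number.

Type D6, Milnor number mu = 6.

The Hessian of f at 0 has rank 0. Corank 2; j^3 = t*(s + t)^2 has shape L^2 M (L != M), so D-series; mu = 6 gives D_6.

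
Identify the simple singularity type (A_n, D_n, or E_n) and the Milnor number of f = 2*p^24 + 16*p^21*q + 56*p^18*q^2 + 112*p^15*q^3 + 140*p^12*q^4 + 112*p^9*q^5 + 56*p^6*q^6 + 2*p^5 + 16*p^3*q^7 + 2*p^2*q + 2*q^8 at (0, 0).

Type D9, Milnor number mu = 9.

The Hessian of f at 0 is [[0, 0], [0, 0]] with rank 0, so corank 2. A Groebner basis of the Jacobian ideal J(f) in C{p,q} is {p^2/8 + q^7, p^3, p*q}; counting standard monomials gives mu = 9. Corank 2; j^3 = 2*p^2*q has shape L^2 M (L != M), so D-series; mu = 9 gives D_9.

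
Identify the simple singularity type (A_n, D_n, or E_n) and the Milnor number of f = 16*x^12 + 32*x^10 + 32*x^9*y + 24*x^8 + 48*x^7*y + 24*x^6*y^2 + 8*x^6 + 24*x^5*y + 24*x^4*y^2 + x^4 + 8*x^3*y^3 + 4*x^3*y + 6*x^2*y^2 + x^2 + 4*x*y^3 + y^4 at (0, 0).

Type A_3, Milnor number mu = 3.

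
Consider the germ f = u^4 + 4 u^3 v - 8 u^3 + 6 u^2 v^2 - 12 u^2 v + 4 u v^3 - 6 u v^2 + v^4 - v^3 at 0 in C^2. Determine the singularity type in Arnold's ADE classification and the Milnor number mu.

Type E_{6}, Milnor number mu = 6.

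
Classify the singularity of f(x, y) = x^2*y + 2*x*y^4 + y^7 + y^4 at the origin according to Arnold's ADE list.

D_{5}

The Hessian of f at 0 has rank 0. Corank 2; j^3 = x^2*y has shape L^2 M (L != M), so D-series; mu = 5 gives D_5.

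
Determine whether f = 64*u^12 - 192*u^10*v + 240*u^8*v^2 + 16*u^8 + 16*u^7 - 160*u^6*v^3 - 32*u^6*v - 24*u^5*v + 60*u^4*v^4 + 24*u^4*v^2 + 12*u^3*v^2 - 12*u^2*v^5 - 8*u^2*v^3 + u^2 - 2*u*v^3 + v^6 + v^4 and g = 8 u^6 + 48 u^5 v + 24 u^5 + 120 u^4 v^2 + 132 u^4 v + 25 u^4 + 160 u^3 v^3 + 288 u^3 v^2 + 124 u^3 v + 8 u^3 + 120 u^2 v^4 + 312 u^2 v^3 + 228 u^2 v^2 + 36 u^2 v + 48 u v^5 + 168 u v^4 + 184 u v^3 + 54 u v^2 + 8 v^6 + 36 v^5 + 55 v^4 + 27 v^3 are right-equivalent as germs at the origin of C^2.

No.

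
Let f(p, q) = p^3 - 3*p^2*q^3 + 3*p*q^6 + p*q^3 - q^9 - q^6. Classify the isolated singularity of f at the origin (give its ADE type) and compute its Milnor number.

Type E7, Milnor number mu = 7.

The Hessian of f at 0 has rank 0. Corank 2; j^3 = p^3 is a perfect cube, so E-series; the 4-jet and mu = 7 give E_7.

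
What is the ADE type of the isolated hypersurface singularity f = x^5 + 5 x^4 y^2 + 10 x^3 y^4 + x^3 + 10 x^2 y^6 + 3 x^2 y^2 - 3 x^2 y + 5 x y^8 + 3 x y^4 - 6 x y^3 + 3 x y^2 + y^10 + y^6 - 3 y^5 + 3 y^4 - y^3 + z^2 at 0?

E_8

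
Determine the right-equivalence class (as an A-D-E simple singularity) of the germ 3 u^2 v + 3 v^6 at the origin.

The Hessian of f at 0 is [[0, 0], [0, 0]] with rank 0, so corank 2. A Groebner basis of the Jacobian ideal J(f) in C{u,v} is {u^2/6 + v^5, u^3, u*v}; counting standard monomials gives mu = 7. Corank 2; j^3 = 3*u^2*v has shape L^2 M (L != M), so D-series; mu = 7 gives D_7.

D_{7}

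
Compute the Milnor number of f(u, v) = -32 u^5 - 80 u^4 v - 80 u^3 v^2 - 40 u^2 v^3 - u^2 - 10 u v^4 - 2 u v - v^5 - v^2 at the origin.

4

The Hessian of f at 0 has rank 1. Corank 1: A-series; mu = 4 gives A_4.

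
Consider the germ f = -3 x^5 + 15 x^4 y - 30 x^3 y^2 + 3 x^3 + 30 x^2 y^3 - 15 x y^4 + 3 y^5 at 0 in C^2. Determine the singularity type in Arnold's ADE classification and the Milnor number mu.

The Hessian of f at 0 is [[0, 0], [0, 0]] with rank 0, so corank 2. A Groebner basis of the Jacobian ideal J(f) in C{x,y} is {y^5, x*y^3 - y^4/4, x^2}; counting standard monomials gives mu = 8. Corank 2; j^3 = 3*x^3 is a perfect cube, so E-series; the 5-jet and mu = 8 give E_8.

Type E_8, Milnor number mu = 8.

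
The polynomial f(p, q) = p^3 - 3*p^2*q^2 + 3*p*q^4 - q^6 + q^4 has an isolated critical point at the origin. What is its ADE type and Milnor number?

Type E_6, Milnor number mu = 6.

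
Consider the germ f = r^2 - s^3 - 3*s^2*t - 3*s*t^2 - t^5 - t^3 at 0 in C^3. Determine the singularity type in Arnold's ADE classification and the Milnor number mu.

Type E8, Milnor number mu = 8.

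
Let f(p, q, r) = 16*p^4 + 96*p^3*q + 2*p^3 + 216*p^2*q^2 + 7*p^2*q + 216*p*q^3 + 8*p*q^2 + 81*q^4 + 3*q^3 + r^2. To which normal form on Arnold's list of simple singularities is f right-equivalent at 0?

D_5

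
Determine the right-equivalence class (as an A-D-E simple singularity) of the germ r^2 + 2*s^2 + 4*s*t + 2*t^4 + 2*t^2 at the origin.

A3

The Hessian of f at 0 has rank 2. Corank 1: A-series; mu = 3 gives A_3.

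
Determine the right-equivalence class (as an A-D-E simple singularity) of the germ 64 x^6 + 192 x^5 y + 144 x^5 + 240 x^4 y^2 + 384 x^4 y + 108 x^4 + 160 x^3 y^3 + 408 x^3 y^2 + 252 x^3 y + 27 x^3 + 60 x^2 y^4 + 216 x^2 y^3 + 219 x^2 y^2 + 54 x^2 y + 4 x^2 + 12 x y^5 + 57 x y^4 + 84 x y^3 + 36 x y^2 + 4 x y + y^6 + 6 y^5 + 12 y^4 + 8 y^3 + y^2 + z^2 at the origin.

A_{2}

The Hessian of f at 0 has rank 2. Corank 1: A-series; mu = 2 gives A_2.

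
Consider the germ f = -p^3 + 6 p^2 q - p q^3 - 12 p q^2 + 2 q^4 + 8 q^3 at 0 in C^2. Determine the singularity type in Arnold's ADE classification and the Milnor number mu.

Type E7, Milnor number mu = 7.

The Hessian of f at 0 has rank 0. Corank 2; j^3 = -(p - 2*q)^3 is a perfect cube, so E-series; the 4-jet and mu = 7 give E_7.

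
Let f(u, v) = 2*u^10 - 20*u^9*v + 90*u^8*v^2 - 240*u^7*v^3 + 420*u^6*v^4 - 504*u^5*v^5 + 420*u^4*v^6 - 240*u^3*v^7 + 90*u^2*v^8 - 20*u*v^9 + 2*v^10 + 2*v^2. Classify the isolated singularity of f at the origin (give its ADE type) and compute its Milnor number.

The Hessian of f at 0 is [[0, 0], [0, 4]] with rank 1, so corank 1. A Groebner basis of the Jacobian ideal J(f) in C{u,v} is {u^9, v}; counting standard monomials gives mu = 9. Corank 1: A-series; mu = 9 gives A_9.

Type A_9, Milnor number mu = 9.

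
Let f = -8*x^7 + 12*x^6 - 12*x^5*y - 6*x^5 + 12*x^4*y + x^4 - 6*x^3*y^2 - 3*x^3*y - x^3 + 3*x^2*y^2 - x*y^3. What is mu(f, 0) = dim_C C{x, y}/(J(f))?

7

The Hessian of f at 0 has rank 0. Corank 2; j^3 = -x^3 is a perfect cube, so E-series; the 4-jet and mu = 7 give E_7.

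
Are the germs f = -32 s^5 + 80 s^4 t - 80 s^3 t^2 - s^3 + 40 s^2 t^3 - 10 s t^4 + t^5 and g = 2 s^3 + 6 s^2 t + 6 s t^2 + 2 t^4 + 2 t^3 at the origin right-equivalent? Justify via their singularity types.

No.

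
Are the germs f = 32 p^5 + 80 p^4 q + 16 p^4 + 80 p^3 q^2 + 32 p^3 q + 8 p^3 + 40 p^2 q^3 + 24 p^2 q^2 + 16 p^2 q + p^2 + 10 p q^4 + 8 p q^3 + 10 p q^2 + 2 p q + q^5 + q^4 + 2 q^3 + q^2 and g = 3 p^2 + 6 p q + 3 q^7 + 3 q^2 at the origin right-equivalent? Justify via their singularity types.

No.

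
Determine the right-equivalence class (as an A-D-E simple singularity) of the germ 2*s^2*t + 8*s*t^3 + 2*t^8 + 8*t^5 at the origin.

D_{9}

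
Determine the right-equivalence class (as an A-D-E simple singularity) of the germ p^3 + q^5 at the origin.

E_{8}

The Hessian of f at 0 has rank 0. Corank 2; j^3 = p^3 is a perfect cube, so E-series; the 5-jet and mu = 8 give E_8.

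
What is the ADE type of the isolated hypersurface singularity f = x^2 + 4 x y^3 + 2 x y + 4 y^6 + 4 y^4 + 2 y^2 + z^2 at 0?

The Hessian of f at 0 is [[2, 2, 0], [2, 4, 0], [0, 0, 2]] with rank 3, so corank 0. A Groebner basis of the Jacobian ideal J(f) in C{x,y,z} is {x, y, z}; counting standard monomials gives mu = 1. Corank 0: nondegenerate Morse point, so A_1.

A_{1}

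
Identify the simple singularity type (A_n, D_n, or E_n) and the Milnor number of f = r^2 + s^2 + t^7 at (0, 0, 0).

Type A_{6}, Milnor number mu = 6.

The Hessian of f at 0 is [[2, 0, 0], [0, 0, 0], [0, 0, 2]] with rank 2, so corank 1. A Groebner basis of the Jacobian ideal J(f) in C{s,t,r} is {t^6, s, r}; counting standard monomials gives mu = 6. Corank 1: A-series; mu = 6 gives A_6.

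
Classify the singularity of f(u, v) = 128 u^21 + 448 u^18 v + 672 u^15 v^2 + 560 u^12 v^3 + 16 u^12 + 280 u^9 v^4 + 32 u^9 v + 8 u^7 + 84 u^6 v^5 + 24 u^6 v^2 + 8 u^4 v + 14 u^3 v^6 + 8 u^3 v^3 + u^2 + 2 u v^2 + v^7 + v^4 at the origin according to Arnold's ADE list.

A6

The Hessian of f at 0 is [[2, 0], [0, 0]] with rank 1, so corank 1. A Groebner basis of the Jacobian ideal J(f) in C{u,v} is {u^3, u + v^2}; counting standard monomials gives mu = 6. Corank 1: A-series; mu = 6 gives A_6.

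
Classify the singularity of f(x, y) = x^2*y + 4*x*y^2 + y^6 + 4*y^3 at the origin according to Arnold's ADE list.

The Hessian of f at 0 has rank 0. Corank 2; j^3 = y*(x + 2*y)^2 has shape L^2 M (L != M), so D-series; mu = 7 gives D_7.

D_{7}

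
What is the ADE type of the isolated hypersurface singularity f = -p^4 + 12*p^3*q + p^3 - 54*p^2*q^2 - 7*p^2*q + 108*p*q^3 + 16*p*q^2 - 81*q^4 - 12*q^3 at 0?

The Hessian of f at 0 is [[0, 0], [0, 0]] with rank 0, so corank 2. A Groebner basis of the Jacobian ideal J(f) in C{p,q} is {p*q^2 + p*q/2 - q^2, p*q/4 + q^3 - q^2/2, p^2 - 5*p*q + 6*q^2}; counting standard monomials gives mu = 5. Corank 2; j^3 = (p - 3*q)*(p - 2*q)^2 has shape L^2 M (L != M), so D-series; mu = 5 gives D_5.

D_5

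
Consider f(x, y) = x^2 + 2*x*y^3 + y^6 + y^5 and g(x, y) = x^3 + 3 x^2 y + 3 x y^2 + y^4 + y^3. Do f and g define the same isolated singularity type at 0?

No.

The Hessian of f at 0 has rank 1. Corank 1: A-series; mu = 4 gives A_4. The Hessian of g at 0 has rank 0. Corank 2; j^3 = (x + y)^3 is a perfect cube, so E-series; the 4-jet and mu = 6 give E_6. f is A_4 but g is E_6, hence not right-equivalent.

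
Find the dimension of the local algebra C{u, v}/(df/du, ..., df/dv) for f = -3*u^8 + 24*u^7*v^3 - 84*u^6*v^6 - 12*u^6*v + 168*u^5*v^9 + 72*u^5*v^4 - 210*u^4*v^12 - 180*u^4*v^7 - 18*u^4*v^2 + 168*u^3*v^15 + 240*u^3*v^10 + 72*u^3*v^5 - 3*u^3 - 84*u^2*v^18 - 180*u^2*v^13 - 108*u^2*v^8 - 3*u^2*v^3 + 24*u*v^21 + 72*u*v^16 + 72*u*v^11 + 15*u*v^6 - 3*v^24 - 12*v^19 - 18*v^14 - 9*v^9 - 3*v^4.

The Hessian of f at 0 is [[0, 0], [0, 0]] with rank 0, so corank 2. A Groebner basis of the Jacobian ideal J(f) in C{u,v} is {v^3, u^2}; counting standard monomials gives mu = 6. Corank 2; j^3 = -3*u^3 is a perfect cube, so E-series; the 4-jet and mu = 6 give E_6.

6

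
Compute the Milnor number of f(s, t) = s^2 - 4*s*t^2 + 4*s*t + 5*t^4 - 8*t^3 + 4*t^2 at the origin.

3

The Hessian of f at 0 has rank 1. Corank 1: A-series; mu = 3 gives A_3.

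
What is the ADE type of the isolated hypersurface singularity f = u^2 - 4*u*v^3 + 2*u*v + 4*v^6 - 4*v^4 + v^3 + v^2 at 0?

A2

The Hessian of f at 0 has rank 1. Corank 1: A-series; mu = 2 gives A_2.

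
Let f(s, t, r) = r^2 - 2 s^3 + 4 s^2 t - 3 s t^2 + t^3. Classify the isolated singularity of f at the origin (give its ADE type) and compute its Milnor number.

Type D_{4}, Milnor number mu = 4.

The Hessian of f at 0 has rank 1. Corank 2; j^3 = -(s - t)*(2*s^2 - 2*s*t + t^2) splits into three distinct lines over C (the quadratic factor has nonzero discriminant), so D_4.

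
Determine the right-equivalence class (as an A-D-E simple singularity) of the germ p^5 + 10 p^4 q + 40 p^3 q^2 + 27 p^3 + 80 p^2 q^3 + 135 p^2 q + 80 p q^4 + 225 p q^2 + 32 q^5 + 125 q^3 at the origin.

E_{8}

The Hessian of f at 0 has rank 0. Corank 2; j^3 = (3*p + 5*q)^3 is a perfect cube, so E-series; the 5-jet and mu = 8 give E_8.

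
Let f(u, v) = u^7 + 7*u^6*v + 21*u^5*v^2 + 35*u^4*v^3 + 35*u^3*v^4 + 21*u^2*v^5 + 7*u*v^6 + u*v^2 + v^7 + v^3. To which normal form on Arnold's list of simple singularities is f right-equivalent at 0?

D_{8}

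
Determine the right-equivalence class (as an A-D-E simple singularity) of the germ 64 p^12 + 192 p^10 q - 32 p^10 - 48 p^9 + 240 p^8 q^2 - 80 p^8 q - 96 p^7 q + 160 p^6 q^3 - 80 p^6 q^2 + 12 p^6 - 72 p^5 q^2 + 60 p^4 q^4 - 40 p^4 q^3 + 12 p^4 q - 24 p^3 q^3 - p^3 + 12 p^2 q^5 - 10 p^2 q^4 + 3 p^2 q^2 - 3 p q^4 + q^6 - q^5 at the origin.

E8

The Hessian of f at 0 has rank 0. Corank 2; j^3 = -p^3 is a perfect cube, so E-series; the 5-jet and mu = 8 give E_8.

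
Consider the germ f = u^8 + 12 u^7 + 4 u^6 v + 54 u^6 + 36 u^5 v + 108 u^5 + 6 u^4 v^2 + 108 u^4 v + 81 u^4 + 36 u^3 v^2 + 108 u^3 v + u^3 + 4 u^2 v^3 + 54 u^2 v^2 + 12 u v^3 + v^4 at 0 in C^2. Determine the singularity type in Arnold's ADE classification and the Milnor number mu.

Type E_6, Milnor number mu = 6.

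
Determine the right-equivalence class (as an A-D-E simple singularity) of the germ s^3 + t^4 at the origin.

E_{6}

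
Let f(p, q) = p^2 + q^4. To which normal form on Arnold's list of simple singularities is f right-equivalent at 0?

The Hessian of f at 0 has rank 1. Corank 1: A-series; mu = 3 gives A_3.

A_3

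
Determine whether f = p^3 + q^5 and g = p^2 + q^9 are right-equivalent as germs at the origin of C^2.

The Hessian of f at 0 has rank 0. Corank 2; j^3 = p^3 is a perfect cube, so E-series; the 5-jet and mu = 8 give E_8. The Hessian of g at 0 has rank 1. Corank 1: A-series; mu = 8 gives A_8. f is E_8 but g is A_8, hence not right-equivalent.

No.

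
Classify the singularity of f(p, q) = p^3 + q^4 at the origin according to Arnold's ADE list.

The Hessian of f at 0 is [[0, 0], [0, 0]] with rank 0, so corank 2. A Groebner basis of the Jacobian ideal J(f) in C{p,q} is {q^3, p^2}; counting standard monomials gives mu = 6. Corank 2; j^3 = p^3 is a perfect cube, so E-series; the 4-jet and mu = 6 give E_6.

E_{6}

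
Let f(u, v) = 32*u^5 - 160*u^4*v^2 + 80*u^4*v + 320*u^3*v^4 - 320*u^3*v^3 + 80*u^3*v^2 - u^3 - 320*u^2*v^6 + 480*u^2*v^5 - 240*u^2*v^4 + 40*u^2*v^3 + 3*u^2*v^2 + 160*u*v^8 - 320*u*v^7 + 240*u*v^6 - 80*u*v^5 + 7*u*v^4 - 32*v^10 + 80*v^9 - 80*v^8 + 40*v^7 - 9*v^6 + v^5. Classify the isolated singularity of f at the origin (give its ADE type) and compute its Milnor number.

The Hessian of f at 0 is [[0, 0], [0, 0]] with rank 0, so corank 2. A Groebner basis of the Jacobian ideal J(f) in C{u,v} is {-u^2/8 + u*v^3 + u*v^2/4, u^2 - 2*u*v^2 + v^4, u^3, u^2*v - u^2/4 + u*v^2/2}; counting standard monomials gives mu = 8. Corank 2; j^3 = -u^3 is a perfect cube, so E-series; the 5-jet and mu = 8 give E_8.

Type E8, Milnor number mu = 8.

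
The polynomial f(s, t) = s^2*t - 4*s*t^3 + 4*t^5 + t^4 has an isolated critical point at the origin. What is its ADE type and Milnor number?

Type D5, Milnor number mu = 5.

The Hessian of f at 0 has rank 0. Corank 2; j^3 = s^2*t has shape L^2 M (L != M), so D-series; mu = 5 gives D_5.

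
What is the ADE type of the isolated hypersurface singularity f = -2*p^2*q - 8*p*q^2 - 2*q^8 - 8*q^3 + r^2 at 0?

The Hessian of f at 0 has rank 1. Corank 2; j^3 = -2*q*(p + 2*q)^2 has shape L^2 M (L != M), so D-series; mu = 9 gives D_9.

D_9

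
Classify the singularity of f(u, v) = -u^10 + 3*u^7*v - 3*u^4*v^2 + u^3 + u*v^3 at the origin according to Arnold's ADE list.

The Hessian of f at 0 has rank 0. Corank 2; j^3 = u^3 is a perfect cube, so E-series; the 4-jet and mu = 7 give E_7.

E_7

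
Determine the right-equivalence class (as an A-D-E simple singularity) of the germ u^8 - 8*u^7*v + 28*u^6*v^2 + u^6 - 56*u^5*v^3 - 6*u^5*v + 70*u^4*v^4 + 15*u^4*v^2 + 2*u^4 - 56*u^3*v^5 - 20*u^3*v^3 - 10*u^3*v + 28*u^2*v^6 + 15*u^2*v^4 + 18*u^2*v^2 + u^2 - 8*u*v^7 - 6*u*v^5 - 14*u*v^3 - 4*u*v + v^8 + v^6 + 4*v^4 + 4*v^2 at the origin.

A_{7}

The Hessian of f at 0 is [[2, -4], [-4, 8]] with rank 1, so corank 1. A Groebner basis of the Jacobian ideal J(f) in C{u,v} is {-3*u^2 + 13*u*v + v^4 - 14*v^2, u^3 + 4*u - 4*v^3 - 8*v, u^2*v + 4*u/3 - 8*v^3/3 - 8*v/3, u*v^2 + u/3 - 5*v^3/3 - 2*v/3}; counting standard monomials gives mu = 7. Corank 1: A-series; mu = 7 gives A_7.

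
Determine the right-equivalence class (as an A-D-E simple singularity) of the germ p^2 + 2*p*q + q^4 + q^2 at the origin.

The Hessian of f at 0 has rank 1. Corank 1: A-series; mu = 3 gives A_3.

A3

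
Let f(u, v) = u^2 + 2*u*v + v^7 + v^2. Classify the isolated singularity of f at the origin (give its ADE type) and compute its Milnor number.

Type A6, Milnor number mu = 6.

The Hessian of f at 0 is [[2, 2], [2, 2]] with rank 1, so corank 1. A Groebner basis of the Jacobian ideal J(f) in C{u,v} is {v^6, u + v}; counting standard monomials gives mu = 6. Corank 1: A-series; mu = 6 gives A_6.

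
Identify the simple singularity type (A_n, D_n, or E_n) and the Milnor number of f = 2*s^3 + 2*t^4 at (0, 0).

Type E_{6}, Milnor number mu = 6.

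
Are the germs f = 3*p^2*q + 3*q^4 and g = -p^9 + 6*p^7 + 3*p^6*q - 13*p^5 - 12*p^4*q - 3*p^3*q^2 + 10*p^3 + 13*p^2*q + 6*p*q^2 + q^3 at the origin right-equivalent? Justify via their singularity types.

The Hessian of f at 0 has rank 0. Corank 2; j^3 = 3*p^2*q has shape L^2 M (L != M), so D-series; mu = 5 gives D_5. The Hessian of g at 0 has rank 0. Corank 2; j^3 = (2*p + q)*(5*p^2 + 4*p*q + q^2) splits into three distinct lines over C (the quadratic factor has nonzero discriminant), so D_4. f is D_5 but g is D_4, hence not right-equivalent.

No.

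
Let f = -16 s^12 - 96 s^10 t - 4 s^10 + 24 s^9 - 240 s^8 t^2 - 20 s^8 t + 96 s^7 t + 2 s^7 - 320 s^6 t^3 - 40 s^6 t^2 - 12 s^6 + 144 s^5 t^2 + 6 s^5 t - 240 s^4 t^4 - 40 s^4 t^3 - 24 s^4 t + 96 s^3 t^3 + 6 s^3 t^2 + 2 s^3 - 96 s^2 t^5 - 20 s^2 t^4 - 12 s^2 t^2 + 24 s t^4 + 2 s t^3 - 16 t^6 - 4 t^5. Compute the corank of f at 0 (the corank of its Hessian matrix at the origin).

2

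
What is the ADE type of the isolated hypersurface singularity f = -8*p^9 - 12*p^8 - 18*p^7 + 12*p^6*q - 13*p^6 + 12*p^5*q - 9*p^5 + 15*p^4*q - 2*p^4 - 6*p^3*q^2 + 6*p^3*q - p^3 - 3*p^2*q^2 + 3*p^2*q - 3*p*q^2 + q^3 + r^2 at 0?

The Hessian of f at 0 is [[0, 0, 0], [0, 0, 0], [0, 0, 2]] with rank 1, so corank 2. A Groebner basis of the Jacobian ideal J(f) in C{p,q,r} is {p^3, p^2*q - p^2/2 + p*q - q^2/2, -p^2 + p*q^2 + 2*p*q - q^2, -3*p^2/2 + 3*p*q + q^3 - 3*q^2/2, r}; counting standard monomials gives mu = 6. Corank 2; j^3 = -(p - q)^3 is a perfect cube, so E-series; the 4-jet and mu = 6 give E_6.

E6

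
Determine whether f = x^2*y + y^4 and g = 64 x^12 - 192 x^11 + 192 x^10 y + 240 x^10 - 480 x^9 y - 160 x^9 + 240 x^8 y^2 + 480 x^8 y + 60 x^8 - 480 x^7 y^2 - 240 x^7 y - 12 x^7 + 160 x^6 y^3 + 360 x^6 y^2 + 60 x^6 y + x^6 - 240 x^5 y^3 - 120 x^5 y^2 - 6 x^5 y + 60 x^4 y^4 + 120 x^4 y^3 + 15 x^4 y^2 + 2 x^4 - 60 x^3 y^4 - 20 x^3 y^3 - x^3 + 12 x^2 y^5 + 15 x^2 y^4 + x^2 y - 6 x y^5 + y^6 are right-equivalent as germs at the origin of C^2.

No.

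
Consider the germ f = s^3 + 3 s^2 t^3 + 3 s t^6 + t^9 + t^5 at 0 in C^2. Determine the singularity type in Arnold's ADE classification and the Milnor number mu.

Type E_8, Milnor number mu = 8.

The Hessian of f at 0 has rank 0. Corank 2; j^3 = s^3 is a perfect cube, so E-series; the 5-jet and mu = 8 give E_8.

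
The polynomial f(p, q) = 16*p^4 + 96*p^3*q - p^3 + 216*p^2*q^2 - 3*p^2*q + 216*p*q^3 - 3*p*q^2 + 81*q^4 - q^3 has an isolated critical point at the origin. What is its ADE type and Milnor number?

The Hessian of f at 0 has rank 0. Corank 2; j^3 = -(p + q)^3 is a perfect cube, so E-series; the 4-jet and mu = 6 give E_6.

Type E_{6}, Milnor number mu = 6.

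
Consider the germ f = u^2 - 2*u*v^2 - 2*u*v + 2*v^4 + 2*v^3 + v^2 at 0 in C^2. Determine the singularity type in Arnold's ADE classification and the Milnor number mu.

Type A3, Milnor number mu = 3.

The Hessian of f at 0 is [[2, -2], [-2, 2]] with rank 1, so corank 1. A Groebner basis of the Jacobian ideal J(f) in C{u,v} is {u^2 - u + v, u*v - u + v, -u + v^2 + v}; counting standard monomials gives mu = 3. Corank 1: A-series; mu = 3 gives A_3.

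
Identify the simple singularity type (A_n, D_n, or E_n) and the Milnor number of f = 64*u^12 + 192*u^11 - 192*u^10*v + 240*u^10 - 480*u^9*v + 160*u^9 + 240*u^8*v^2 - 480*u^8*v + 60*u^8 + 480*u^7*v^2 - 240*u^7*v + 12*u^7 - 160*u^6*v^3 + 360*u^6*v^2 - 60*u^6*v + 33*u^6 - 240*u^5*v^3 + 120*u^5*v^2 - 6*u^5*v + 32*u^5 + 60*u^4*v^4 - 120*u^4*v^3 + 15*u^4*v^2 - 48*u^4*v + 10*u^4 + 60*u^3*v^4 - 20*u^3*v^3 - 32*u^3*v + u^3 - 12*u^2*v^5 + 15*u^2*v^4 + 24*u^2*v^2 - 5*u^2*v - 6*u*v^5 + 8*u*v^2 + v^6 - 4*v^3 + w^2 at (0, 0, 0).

The Hessian of f at 0 has rank 1. Corank 2; j^3 = (u - 2*v)^2*(u - v) has shape L^2 M (L != M), so D-series; mu = 7 gives D_7.

Type D7, Milnor number mu = 7.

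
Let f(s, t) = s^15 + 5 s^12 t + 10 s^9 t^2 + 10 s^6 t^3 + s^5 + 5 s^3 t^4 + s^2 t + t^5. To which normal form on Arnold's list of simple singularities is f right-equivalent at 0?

D_{6}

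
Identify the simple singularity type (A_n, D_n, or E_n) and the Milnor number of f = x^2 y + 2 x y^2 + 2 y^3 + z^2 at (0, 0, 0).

The Hessian of f at 0 is [[0, 0, 0], [0, 0, 0], [0, 0, 2]] with rank 1, so corank 2. A Groebner basis of the Jacobian ideal J(f) in C{x,y,z} is {y^3, x^2 + 2*y^2, x*y + y^2, z}; counting standard monomials gives mu = 4. Corank 2; j^3 = y*(x^2 + 2*x*y + 2*y^2) splits into three distinct lines over C (the quadratic factor has nonzero discriminant), so D_4.

Type D_4, Milnor number mu = 4.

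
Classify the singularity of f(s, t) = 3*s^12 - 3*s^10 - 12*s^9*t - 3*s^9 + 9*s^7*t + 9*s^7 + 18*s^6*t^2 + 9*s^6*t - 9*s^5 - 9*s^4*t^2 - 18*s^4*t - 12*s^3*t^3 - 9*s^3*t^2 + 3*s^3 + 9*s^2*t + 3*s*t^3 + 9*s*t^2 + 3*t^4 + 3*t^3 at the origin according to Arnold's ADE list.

E7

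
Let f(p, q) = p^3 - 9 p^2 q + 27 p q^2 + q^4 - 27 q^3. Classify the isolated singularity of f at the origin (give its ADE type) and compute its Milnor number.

Type E_{6}, Milnor number mu = 6.

The Hessian of f at 0 has rank 0. Corank 2; j^3 = (p - 3*q)^3 is a perfect cube, so E-series; the 4-jet and mu = 6 give E_6.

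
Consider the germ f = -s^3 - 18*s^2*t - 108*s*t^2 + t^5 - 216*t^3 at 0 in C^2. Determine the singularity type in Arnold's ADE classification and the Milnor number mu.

Type E_{8}, Milnor number mu = 8.

The Hessian of f at 0 has rank 0. Corank 2; j^3 = -(s + 6*t)^3 is a perfect cube, so E-series; the 5-jet and mu = 8 give E_8.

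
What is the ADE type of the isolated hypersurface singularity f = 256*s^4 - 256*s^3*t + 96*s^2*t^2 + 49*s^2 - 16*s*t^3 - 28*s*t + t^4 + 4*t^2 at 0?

A_{3}

The Hessian of f at 0 is [[98, -28], [-28, 8]] with rank 1, so corank 1. A Groebner basis of the Jacobian ideal J(f) in C{s,t} is {t^3, s - 2*t/7}; counting standard monomials gives mu = 3. Corank 1: A-series; mu = 3 gives A_3.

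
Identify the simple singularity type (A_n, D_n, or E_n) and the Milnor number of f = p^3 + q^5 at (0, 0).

Type E_{8}, Milnor number mu = 8.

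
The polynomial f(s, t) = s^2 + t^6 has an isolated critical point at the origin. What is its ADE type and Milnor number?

Type A_5, Milnor number mu = 5.

The Hessian of f at 0 has rank 1. Corank 1: A-series; mu = 5 gives A_5.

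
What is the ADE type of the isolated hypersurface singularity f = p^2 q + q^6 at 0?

D7

The Hessian of f at 0 has rank 0. Corank 2; j^3 = p^2*q has shape L^2 M (L != M), so D-series; mu = 7 gives D_7.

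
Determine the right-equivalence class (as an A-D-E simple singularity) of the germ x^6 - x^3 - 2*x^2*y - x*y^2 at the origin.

D_{7}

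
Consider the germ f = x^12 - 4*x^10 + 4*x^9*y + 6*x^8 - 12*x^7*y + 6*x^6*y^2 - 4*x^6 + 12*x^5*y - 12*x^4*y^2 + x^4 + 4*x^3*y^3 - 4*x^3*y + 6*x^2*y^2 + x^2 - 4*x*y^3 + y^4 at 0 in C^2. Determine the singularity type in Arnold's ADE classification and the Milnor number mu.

Type A_3, Milnor number mu = 3.

The Hessian of f at 0 has rank 1. Corank 1: A-series; mu = 3 gives A_3.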